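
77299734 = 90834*851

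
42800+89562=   132362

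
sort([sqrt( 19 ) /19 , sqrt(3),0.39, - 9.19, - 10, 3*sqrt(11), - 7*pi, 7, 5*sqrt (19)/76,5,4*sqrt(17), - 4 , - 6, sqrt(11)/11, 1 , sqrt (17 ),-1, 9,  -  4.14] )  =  [ - 7*pi , - 10, - 9.19, - 6,-4.14, - 4, - 1, sqrt( 19)/19, 5*sqrt(19)/76, sqrt (11)/11,0.39  ,  1, sqrt(3),sqrt( 17),5, 7, 9,3*sqrt(11 ), 4*sqrt( 17)]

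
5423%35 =33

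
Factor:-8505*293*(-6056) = 2^3*3^5 *5^1*7^1*293^1*757^1 = 15091340040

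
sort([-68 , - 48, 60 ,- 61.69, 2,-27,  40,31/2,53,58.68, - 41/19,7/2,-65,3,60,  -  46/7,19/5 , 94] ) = [-68, - 65, - 61.69,-48, - 27, - 46/7,  -  41/19 , 2,  3,7/2, 19/5,  31/2,40,53,58.68, 60,60,94]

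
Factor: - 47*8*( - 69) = 25944=2^3*3^1*23^1*47^1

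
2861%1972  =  889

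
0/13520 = 0 = 0.00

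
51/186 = 17/62 = 0.27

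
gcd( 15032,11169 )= 1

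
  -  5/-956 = 5/956 = 0.01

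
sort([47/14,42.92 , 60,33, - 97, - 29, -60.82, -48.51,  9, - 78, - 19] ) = [-97,-78, - 60.82,-48.51, - 29, - 19,  47/14, 9,33,  42.92, 60]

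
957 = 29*33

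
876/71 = 876/71 =12.34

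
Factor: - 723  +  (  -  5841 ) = - 6564= -2^2 * 3^1*547^1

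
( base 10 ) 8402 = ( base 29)9sl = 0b10000011010010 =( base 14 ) 30C2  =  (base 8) 20322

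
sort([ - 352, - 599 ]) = [ - 599, - 352]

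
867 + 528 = 1395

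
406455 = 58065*7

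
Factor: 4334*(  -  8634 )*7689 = -2^2 * 3^2*11^2*197^1* 233^1*1439^1 = - 287720503884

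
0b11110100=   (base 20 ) c4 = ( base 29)8C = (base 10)244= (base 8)364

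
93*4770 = 443610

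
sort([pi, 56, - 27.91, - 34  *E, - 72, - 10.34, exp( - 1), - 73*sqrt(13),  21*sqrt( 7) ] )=[ - 73 * sqrt(13), - 34  *  E, - 72 , - 27.91, - 10.34, exp(-1) , pi,21*sqrt( 7), 56]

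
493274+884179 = 1377453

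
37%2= 1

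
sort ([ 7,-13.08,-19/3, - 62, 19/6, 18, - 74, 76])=[ - 74, - 62 , - 13.08,-19/3,19/6, 7, 18,  76]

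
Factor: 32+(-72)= - 40 = -  2^3*5^1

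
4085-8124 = - 4039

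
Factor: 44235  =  3^2 * 5^1*983^1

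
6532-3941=2591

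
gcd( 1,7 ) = 1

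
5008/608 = 313/38 = 8.24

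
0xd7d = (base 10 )3453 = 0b110101111101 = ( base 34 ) 2XJ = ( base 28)4b9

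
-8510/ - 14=4255/7   =  607.86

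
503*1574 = 791722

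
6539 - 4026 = 2513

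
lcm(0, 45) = 0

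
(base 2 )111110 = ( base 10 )62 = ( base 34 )1s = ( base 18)38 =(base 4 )332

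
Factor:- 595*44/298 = - 13090/149 =- 2^1*5^1*7^1*11^1* 17^1*149^( - 1) 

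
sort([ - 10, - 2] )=[ - 10, - 2]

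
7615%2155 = 1150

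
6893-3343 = 3550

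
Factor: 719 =719^1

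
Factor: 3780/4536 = 2^ ( - 1 )*3^(- 1)*5^1=5/6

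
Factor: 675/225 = 3^1 =3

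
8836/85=8836/85 = 103.95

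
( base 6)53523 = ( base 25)bhn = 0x1c9b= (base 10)7323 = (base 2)1110010011011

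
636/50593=636/50593 =0.01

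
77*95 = 7315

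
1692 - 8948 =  - 7256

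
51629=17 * 3037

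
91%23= 22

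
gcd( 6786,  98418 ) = 6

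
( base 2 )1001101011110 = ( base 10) 4958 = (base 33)4I8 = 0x135e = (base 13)2345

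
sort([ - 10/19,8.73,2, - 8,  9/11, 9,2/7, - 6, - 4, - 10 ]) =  [  -  10, - 8, -6, -4, - 10/19, 2/7, 9/11,2, 8.73, 9 ] 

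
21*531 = 11151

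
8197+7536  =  15733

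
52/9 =5 + 7/9= 5.78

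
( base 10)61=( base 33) 1s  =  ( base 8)75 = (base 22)2H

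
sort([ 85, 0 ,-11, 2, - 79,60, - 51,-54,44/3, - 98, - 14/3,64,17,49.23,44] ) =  [-98, - 79,  -  54 , - 51,-11, - 14/3,0, 2,  44/3,17 , 44,  49.23,60, 64,85]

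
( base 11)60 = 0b1000010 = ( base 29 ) 28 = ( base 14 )4a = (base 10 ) 66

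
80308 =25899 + 54409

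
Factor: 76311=3^2*61^1 * 139^1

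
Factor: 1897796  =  2^2*19^1*24971^1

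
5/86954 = 5/86954=0.00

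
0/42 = 0  =  0.00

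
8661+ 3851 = 12512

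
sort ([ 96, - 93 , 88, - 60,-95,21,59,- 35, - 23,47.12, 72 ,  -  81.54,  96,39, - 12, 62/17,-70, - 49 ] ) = [ - 95 ,-93, - 81.54, - 70 , -60,-49 , - 35, - 23 , - 12,62/17 , 21, 39 , 47.12, 59 , 72, 88,96,96]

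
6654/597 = 2218/199 = 11.15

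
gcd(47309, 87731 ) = 1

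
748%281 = 186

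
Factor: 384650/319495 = 2^1*5^1 * 7^2*11^( - 1)* 37^( - 1) = 490/407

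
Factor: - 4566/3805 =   -  6/5 = - 2^1*3^1*5^ ( - 1 ) 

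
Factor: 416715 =3^1 * 5^1*13^1*2137^1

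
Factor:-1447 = -1447^1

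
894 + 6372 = 7266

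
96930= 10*9693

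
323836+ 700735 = 1024571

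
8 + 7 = 15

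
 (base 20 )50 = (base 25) 40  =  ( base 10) 100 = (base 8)144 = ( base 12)84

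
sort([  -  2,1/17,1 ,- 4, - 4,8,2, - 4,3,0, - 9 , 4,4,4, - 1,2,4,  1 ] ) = [  -  9, - 4, - 4,-4 ,-2,  -  1 , 0,1/17,1,1,2,2,3 , 4, 4,4, 4,8] 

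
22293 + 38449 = 60742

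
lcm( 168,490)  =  5880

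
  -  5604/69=-82 + 18/23=-81.22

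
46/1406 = 23/703 = 0.03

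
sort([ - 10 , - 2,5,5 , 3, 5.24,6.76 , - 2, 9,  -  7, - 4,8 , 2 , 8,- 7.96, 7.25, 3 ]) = [ - 10, - 7.96 , - 7, - 4, - 2,  -  2, 2, 3 , 3 , 5, 5,5.24, 6.76, 7.25 , 8, 8,  9 ]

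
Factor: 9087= 3^1 * 13^1  *  233^1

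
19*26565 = 504735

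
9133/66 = 9133/66 = 138.38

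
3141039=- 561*(-5599 ) 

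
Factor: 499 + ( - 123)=2^3*47^1 = 376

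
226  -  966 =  - 740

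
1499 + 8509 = 10008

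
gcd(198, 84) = 6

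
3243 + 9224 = 12467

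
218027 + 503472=721499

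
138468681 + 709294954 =847763635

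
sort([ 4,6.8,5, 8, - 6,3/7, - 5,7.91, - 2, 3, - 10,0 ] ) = [ - 10,  -  6, - 5, - 2, 0,3/7 , 3,  4,5,6.8, 7.91,8]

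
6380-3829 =2551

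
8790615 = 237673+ 8552942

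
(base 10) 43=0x2b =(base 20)23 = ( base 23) 1K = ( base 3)1121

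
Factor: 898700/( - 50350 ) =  - 946/53 = - 2^1*11^1 * 43^1*53^ ( - 1) 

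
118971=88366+30605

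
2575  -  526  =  2049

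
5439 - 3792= 1647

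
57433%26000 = 5433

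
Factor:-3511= -3511^1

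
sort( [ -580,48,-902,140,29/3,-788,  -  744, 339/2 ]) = [ - 902,  -  788,-744, - 580,29/3, 48 , 140, 339/2] 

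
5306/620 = 2653/310 = 8.56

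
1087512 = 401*2712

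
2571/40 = 2571/40 = 64.28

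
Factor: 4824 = 2^3*3^2*67^1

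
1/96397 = 1/96397 = 0.00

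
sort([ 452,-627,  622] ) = [- 627, 452, 622 ] 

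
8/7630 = 4/3815 = 0.00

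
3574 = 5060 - 1486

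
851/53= 851/53=16.06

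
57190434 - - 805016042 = 862206476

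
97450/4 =24362 + 1/2   =  24362.50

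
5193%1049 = 997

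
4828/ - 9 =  - 537 + 5/9  =  - 536.44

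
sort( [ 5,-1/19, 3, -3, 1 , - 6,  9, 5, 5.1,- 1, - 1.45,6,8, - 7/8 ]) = [ - 6, - 3, - 1.45, - 1, -7/8, - 1/19, 1, 3 , 5, 5, 5.1, 6, 8,9 ]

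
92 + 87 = 179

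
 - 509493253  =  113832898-623326151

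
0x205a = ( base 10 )8282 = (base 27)b9k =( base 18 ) 17a2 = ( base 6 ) 102202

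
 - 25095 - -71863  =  46768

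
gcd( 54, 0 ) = 54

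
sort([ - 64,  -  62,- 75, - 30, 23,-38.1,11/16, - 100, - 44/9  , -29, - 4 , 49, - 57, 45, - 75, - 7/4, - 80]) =[ - 100, - 80, - 75, -75,-64,-62, - 57,  -  38.1,-30,-29,-44/9, - 4, - 7/4,11/16,23, 45, 49 ]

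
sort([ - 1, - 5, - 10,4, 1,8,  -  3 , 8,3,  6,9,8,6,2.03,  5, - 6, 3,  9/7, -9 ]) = [ - 10,  -  9,-6, - 5, - 3, - 1,1,9/7,2.03,3, 3,  4,5,6,6,8, 8,  8,9]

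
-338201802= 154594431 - 492796233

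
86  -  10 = 76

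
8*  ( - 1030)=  - 8240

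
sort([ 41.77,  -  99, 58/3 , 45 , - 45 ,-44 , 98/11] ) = [-99, - 45, - 44,98/11,58/3, 41.77, 45 ] 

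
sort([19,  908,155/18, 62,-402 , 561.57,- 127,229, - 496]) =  [ - 496,  -  402, - 127,155/18,  19,62,  229, 561.57, 908 ] 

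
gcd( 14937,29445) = 39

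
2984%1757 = 1227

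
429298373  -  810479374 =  - 381181001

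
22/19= 22/19 = 1.16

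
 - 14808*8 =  - 118464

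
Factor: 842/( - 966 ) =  - 3^( - 1) * 7^( - 1)*23^(-1)*421^1 = -421/483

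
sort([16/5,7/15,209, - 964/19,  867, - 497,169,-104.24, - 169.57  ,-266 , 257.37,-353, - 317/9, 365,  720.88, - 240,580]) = [ - 497, - 353, - 266, - 240,-169.57  , - 104.24, - 964/19,  -  317/9, 7/15,16/5,169,209, 257.37,365,580,720.88,867]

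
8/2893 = 8/2893 = 0.00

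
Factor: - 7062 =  - 2^1*3^1*11^1*107^1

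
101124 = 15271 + 85853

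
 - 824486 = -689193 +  - 135293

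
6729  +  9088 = 15817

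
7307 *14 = 102298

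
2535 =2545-10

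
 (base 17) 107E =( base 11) 3878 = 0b1001110110110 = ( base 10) 5046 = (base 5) 130141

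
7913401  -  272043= 7641358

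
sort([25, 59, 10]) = [ 10, 25, 59 ]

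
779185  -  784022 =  -4837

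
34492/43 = 802 + 6/43 = 802.14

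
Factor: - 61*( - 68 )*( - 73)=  - 2^2*17^1*61^1*73^1 = - 302804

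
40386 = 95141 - 54755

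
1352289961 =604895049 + 747394912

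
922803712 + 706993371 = 1629797083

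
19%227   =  19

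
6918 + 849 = 7767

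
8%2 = 0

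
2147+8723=10870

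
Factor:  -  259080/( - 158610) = 2^2 * 127^1*311^(-1)=508/311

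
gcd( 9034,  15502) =2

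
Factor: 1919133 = 3^4 * 19^1*29^1*43^1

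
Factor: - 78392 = -2^3 * 41^1*239^1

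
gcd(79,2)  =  1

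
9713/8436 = 9713/8436 = 1.15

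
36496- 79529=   -  43033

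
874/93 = 874/93   =  9.40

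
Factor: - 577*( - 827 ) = 577^1*827^1 =477179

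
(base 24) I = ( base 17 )11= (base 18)10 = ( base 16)12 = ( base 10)18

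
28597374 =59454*481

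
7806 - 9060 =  - 1254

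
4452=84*53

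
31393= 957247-925854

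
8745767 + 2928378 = 11674145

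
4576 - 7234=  - 2658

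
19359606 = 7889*2454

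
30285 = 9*3365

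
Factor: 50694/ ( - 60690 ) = -71/85 = - 5^(-1 )*17^( - 1 )*71^1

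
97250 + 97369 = 194619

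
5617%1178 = 905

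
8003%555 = 233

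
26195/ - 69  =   - 26195/69   =  - 379.64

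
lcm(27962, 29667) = 2432694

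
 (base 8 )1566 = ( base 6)4034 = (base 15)3E1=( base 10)886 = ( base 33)QS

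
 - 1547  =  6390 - 7937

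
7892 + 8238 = 16130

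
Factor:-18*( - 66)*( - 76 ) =-2^4 * 3^3*11^1*19^1  =  - 90288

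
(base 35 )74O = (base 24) F43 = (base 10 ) 8739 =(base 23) GBM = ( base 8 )21043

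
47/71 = 47/71 = 0.66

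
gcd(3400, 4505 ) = 85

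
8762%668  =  78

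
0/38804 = 0 = 0.00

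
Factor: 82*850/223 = 69700/223 = 2^2*5^2*17^1*41^1*223^( - 1) 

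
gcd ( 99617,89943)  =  7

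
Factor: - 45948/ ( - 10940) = 3^1*5^( - 1)*7^1 = 21/5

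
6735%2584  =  1567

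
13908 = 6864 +7044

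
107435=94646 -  - 12789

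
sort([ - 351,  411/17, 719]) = [- 351,  411/17,719]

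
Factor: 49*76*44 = 163856 = 2^4*7^2*11^1*19^1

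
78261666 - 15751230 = 62510436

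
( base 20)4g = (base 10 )96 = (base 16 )60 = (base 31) 33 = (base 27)3F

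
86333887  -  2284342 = 84049545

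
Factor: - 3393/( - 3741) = 39/43 = 3^1*13^1*43^( - 1 ) 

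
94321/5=18864+ 1/5 = 18864.20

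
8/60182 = 4/30091 = 0.00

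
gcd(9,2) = 1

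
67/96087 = 67/96087 = 0.00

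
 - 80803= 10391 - 91194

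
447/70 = 447/70=6.39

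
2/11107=2/11107   =  0.00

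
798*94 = 75012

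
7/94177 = 7/94177 =0.00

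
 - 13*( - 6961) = 90493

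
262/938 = 131/469 = 0.28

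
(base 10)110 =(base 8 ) 156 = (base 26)46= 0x6e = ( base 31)3h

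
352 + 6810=7162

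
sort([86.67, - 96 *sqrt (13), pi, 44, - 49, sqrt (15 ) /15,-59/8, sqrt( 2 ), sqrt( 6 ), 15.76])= [-96*sqrt (13 ),-49 ,  -  59/8, sqrt( 15 )/15, sqrt(2),sqrt( 6 ),pi, 15.76,44,86.67]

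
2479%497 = 491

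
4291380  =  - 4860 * ( - 883)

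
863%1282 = 863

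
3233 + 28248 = 31481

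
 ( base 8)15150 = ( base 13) 3100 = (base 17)166b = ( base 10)6760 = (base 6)51144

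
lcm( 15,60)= 60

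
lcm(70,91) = 910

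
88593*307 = 27198051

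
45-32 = 13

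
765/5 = 153 = 153.00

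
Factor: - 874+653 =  - 13^1*17^1=-221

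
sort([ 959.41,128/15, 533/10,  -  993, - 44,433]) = [ - 993,  -  44,128/15, 533/10,433,959.41]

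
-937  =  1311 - 2248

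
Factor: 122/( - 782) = -17^( - 1)*23^( - 1 ) *61^1= - 61/391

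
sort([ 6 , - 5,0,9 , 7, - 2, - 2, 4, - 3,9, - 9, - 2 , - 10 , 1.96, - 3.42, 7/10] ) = [ - 10, - 9, - 5 ,-3.42, - 3 ,  -  2,-2, - 2, 0 , 7/10, 1.96,  4, 6,7,9, 9]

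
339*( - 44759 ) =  -15173301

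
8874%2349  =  1827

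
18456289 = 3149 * 5861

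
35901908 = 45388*791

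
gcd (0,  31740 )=31740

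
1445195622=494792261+950403361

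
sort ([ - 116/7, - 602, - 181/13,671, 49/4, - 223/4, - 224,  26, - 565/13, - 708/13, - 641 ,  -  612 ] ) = [-641, - 612,  -  602, - 224, - 223/4, - 708/13, - 565/13, - 116/7, - 181/13,49/4,26, 671 ]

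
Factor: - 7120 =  - 2^4*5^1 * 89^1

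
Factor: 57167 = 11^1 * 5197^1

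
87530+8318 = 95848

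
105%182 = 105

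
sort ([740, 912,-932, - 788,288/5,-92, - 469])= [ - 932, - 788,-469,-92 , 288/5,740,  912]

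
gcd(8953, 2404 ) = 1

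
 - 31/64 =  - 1 + 33/64 = -0.48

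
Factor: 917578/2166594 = 3^( - 1 )*263^( - 1 ) * 1373^( - 1)*458789^1 = 458789/1083297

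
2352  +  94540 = 96892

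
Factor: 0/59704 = 0^1 = 0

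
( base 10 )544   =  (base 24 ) MG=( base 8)1040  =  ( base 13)32B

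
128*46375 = 5936000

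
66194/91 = 66194/91 = 727.41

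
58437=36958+21479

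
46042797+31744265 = 77787062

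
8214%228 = 6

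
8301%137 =81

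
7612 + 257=7869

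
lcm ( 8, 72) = 72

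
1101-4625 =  - 3524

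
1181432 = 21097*56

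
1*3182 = 3182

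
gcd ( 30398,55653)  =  1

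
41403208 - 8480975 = 32922233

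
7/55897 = 7/55897 = 0.00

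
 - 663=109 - 772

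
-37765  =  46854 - 84619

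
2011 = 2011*1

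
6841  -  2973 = 3868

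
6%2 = 0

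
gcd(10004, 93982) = 2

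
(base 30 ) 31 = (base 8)133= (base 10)91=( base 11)83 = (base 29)34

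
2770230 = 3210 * 863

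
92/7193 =92/7193 = 0.01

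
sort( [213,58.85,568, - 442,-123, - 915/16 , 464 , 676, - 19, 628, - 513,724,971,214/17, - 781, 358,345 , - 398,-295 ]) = [-781,-513 , - 442, - 398 , - 295,-123, - 915/16, - 19,214/17,58.85,  213,345, 358,464,568 , 628  ,  676,724,971]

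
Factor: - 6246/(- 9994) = 3^2*19^ ( - 1)*263^( - 1 )*347^1=   3123/4997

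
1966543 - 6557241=  -  4590698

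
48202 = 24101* 2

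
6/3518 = 3/1759 = 0.00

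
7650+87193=94843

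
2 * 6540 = 13080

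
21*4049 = 85029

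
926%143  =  68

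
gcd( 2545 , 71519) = 1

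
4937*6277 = 30989549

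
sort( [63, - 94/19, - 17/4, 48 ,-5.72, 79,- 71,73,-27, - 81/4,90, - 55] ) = [ - 71, - 55,-27,  -  81/4,-5.72 , - 94/19,-17/4,48,63,73, 79, 90 ] 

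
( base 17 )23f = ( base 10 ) 644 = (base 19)1EH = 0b1010000100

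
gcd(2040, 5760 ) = 120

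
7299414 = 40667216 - 33367802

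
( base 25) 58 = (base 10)133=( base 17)7E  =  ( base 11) 111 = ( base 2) 10000101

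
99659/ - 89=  - 99659/89 = - 1119.76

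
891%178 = 1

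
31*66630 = 2065530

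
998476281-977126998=21349283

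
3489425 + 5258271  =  8747696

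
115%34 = 13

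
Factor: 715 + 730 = 1445 = 5^1*17^2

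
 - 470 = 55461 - 55931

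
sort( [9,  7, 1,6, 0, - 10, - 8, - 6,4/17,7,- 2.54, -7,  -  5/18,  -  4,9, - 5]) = [ - 10, - 8,-7, - 6, - 5,- 4, - 2.54, -5/18,0,  4/17,1,6,  7,7,  9,9]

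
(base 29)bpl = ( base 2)10011100001101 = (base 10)9997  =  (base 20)14JH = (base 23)IKF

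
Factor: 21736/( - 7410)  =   - 44/15 = - 2^2*3^( - 1)*5^(-1)*11^1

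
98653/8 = 12331 + 5/8 = 12331.62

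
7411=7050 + 361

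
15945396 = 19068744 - 3123348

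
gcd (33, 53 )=1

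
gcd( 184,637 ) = 1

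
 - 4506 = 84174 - 88680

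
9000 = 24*375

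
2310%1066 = 178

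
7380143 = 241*30623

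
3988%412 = 280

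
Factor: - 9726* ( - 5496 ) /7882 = 2^3 * 3^2*7^(  -  1) * 229^1*563^(-1 )*1621^1 = 26727048/3941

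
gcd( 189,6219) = 9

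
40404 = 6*6734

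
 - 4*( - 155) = 620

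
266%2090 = 266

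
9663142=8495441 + 1167701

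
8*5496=43968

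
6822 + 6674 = 13496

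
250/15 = 50/3 = 16.67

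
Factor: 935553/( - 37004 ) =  - 2^(-2 )*3^1*11^(-1 )*29^(-2 )*197^1*1583^1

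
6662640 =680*9798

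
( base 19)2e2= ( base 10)990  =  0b1111011110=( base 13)5b2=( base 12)6a6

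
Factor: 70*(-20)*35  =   - 49000 =- 2^3*5^3*7^2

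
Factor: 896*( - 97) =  - 86912 = - 2^7*7^1*97^1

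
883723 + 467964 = 1351687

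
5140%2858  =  2282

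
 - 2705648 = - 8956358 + 6250710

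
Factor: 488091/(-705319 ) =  -3^1*19^1*379^( - 1 )*1861^(-1)*8563^1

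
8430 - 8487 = -57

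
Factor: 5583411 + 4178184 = 9761595= 3^1*5^1*97^1*6709^1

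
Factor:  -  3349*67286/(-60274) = 112670407/30137   =  17^2*197^1 * 1979^1*30137^(-1)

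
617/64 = 617/64 =9.64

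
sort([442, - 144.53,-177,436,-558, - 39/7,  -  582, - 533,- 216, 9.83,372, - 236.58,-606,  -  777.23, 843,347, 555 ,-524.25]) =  [ - 777.23, - 606,-582,-558, - 533, - 524.25,  -  236.58, -216,-177, - 144.53,-39/7, 9.83, 347,372, 436, 442, 555 , 843]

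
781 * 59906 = 46786586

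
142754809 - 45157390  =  97597419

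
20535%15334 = 5201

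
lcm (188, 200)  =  9400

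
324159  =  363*893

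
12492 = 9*1388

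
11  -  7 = 4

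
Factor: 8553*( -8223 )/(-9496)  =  70331319/9496 = 2^(- 3) *3^2*1187^( - 1)*2741^1*2851^1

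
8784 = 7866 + 918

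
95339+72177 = 167516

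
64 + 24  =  88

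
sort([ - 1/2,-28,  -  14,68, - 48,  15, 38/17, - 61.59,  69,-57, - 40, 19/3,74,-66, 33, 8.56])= [-66,  -  61.59, - 57,-48,-40, - 28, - 14, - 1/2, 38/17,19/3,8.56 , 15,  33,  68 , 69,74] 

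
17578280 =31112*565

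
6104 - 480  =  5624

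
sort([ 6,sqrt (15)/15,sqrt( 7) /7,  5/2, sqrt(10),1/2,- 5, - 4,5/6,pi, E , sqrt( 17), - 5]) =[ - 5, - 5 , - 4,sqrt( 15)/15, sqrt( 7 )/7,  1/2,  5/6,  5/2, E , pi  ,  sqrt( 10),  sqrt (17), 6]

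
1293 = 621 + 672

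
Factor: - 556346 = - 2^1*7^3*811^1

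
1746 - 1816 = -70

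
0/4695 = 0 = 0.00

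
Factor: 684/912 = 2^( - 2)*3^1 = 3/4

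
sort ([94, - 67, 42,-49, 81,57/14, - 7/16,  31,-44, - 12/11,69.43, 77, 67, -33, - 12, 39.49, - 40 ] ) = [ - 67,-49, - 44, - 40, - 33, - 12, - 12/11, - 7/16,57/14,31,39.49,42,67, 69.43,  77, 81, 94]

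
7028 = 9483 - 2455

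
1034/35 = 1034/35 = 29.54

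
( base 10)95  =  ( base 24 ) 3n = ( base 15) 65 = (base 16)5F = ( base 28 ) 3B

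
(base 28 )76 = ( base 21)9D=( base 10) 202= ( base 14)106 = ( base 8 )312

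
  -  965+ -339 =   -  1304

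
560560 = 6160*91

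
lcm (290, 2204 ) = 11020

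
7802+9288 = 17090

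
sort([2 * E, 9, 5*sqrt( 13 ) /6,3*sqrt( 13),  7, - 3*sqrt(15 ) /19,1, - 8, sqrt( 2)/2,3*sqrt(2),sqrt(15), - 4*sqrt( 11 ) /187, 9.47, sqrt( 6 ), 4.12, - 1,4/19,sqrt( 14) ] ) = [ - 8, - 1, - 3*sqrt ( 15)/19, - 4*sqrt(11) /187,  4/19, sqrt( 2)/2, 1,sqrt(6 ), 5*sqrt(13)/6, sqrt(14),sqrt(15),4.12,3*sqrt( 2),  2*E,7, 9, 9.47,3*sqrt ( 13) ]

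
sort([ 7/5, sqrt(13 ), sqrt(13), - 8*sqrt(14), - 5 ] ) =[ - 8*sqrt(14 ), - 5,  7/5,sqrt(13), sqrt( 13) ] 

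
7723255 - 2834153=4889102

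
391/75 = 391/75 = 5.21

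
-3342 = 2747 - 6089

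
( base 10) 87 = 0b1010111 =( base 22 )3L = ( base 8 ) 127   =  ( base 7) 153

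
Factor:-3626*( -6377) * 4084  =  2^3*7^3*37^1*911^1 * 1021^1 = 94434340168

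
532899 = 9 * 59211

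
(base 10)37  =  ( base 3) 1101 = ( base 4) 211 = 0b100101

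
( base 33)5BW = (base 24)a38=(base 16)16D0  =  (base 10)5840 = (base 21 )d52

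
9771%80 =11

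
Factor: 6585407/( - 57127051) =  - 29^1 * 43^1*2477^(-1)*5281^1*23063^(  -  1 )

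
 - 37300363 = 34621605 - 71921968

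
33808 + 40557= 74365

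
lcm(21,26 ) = 546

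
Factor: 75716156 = 2^2 * 239^1*79201^1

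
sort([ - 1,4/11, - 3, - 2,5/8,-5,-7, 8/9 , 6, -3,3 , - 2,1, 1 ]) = [  -  7,- 5,- 3, - 3,  -  2,-2  , -1,4/11,5/8, 8/9,1,1,3, 6 ]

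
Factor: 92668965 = 3^1* 5^1*277^1*22303^1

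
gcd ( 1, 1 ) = 1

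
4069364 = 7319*556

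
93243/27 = 31081/9 = 3453.44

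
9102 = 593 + 8509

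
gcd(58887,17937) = 9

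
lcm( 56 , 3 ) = 168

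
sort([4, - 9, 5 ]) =[ - 9, 4, 5 ]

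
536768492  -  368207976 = 168560516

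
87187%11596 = 6015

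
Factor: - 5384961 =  - 3^4*19^1*3499^1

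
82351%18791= 7187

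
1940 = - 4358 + 6298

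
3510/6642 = 65/123 = 0.53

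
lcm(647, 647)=647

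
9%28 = 9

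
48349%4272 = 1357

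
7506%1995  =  1521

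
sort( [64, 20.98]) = [20.98, 64]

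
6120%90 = 0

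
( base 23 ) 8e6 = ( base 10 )4560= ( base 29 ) 5c7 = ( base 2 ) 1000111010000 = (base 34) 3w4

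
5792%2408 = 976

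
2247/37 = 60 + 27/37= 60.73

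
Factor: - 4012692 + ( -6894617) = - 10907309 = - 7^1*479^1*3253^1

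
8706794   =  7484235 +1222559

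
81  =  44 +37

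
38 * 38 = 1444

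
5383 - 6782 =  - 1399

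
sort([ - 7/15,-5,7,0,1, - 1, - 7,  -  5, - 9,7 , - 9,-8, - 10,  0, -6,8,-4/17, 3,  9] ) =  [ - 10, - 9, - 9, - 8,- 7, - 6, - 5, - 5, - 1 , - 7/15, - 4/17, 0,0,  1,3, 7,7,8,9 ] 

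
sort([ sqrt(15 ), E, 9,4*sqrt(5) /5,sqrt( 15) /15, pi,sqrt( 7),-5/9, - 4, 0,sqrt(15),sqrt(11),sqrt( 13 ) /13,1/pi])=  [ - 4, - 5/9, 0, sqrt(15)/15, sqrt( 13 )/13 , 1/pi,  4*sqrt(5) /5, sqrt(7), E, pi, sqrt(11), sqrt( 15 ),sqrt( 15)  ,  9 ] 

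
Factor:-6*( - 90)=2^2*3^3*5^1 = 540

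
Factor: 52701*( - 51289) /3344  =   - 245725599/304=- 2^ ( - 4 )*3^1*7^1 * 17^1*19^(-1 )*431^1*1597^1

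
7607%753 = 77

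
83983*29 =2435507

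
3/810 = 1/270 = 0.00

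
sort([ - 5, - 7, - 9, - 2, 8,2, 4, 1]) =[ - 9, - 7, - 5,-2 , 1, 2, 4, 8]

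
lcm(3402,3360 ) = 272160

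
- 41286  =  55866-97152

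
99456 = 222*448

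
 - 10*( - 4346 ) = 43460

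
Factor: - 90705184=-2^5 * 59^1*107^1 * 449^1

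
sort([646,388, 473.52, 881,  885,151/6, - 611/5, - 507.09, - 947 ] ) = [ -947, -507.09, - 611/5, 151/6, 388, 473.52, 646 , 881,885]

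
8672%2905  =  2862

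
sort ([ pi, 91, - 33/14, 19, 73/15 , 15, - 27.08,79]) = [ - 27.08, - 33/14,  pi, 73/15, 15,19, 79, 91] 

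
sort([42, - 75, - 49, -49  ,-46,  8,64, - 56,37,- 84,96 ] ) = [-84, -75, -56,- 49, - 49, - 46,8,37 , 42,64, 96]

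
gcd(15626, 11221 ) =1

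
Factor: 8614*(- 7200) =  - 62020800 = - 2^6*3^2*5^2*59^1*73^1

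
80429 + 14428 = 94857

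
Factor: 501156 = 2^2*3^2*13921^1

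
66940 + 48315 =115255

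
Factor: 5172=2^2 * 3^1*431^1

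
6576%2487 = 1602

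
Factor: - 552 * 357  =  -197064 = - 2^3* 3^2 * 7^1* 17^1*23^1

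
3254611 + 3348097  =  6602708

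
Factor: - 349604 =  - 2^2 * 71^1*1231^1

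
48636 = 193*252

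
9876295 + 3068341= 12944636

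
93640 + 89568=183208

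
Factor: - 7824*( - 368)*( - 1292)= - 3719967744 =- 2^10* 3^1*17^1*19^1*23^1*163^1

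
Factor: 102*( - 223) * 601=- 13670346 = - 2^1*3^1* 17^1  *223^1*601^1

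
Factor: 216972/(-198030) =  - 2^1*3^2*5^(-1)*7^1*23^( - 1 ) = - 126/115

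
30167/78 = 30167/78 = 386.76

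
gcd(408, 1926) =6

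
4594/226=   20+37/113 = 20.33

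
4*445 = 1780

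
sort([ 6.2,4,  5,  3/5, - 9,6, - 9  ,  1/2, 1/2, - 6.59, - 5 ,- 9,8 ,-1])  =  [ - 9,-9,- 9,-6.59,- 5 , - 1 , 1/2, 1/2, 3/5,4, 5, 6, 6.2,  8] 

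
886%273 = 67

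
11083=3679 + 7404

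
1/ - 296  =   - 1/296=- 0.00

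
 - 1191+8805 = 7614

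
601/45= 601/45 = 13.36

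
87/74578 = 87/74578  =  0.00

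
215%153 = 62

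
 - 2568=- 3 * 856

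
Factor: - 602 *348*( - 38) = 2^4*3^1* 7^1*19^1*29^1 * 43^1 = 7960848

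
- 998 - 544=-1542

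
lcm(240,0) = 0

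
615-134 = 481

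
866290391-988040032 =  - 121749641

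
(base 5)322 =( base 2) 1010111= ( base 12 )73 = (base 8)127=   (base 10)87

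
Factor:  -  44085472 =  - 2^5  *  19^1*31^1*2339^1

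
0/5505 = 0=0.00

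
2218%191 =117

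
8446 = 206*41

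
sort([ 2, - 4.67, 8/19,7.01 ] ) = [ - 4.67,8/19,2,  7.01]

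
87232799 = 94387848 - 7155049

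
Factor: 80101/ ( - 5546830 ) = - 2^( - 1)*5^(-1) *7^1 * 29^( - 1 )*31^ ( - 1 )*617^( - 1 )*11443^1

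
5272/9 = 585 + 7/9 = 585.78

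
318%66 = 54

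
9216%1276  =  284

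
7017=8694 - 1677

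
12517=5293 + 7224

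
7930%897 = 754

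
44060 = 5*8812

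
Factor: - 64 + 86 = 2^1*11^1 = 22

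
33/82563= 11/27521=0.00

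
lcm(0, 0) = 0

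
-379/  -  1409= 379/1409 = 0.27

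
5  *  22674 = 113370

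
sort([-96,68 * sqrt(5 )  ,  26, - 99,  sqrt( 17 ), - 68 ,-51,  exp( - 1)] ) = [ - 99,-96, - 68,-51,  exp(-1 ),sqrt(17),26,68 * sqrt (5) ]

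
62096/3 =20698+2/3 = 20698.67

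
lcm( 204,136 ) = 408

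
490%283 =207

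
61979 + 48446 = 110425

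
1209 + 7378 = 8587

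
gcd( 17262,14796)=2466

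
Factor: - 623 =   -  7^1 * 89^1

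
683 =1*683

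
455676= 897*508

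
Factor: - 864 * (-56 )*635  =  2^8 * 3^3*  5^1*7^1 * 127^1= 30723840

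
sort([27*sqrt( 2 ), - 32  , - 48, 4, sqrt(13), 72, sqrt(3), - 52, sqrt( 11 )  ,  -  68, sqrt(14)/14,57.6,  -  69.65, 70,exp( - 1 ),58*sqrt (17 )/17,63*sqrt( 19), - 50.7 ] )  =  [ - 69.65,- 68, - 52 , - 50.7,-48, - 32, sqrt(14 )/14,exp(-1 ), sqrt(3 ), sqrt(11 ) , sqrt( 13 ), 4, 58 * sqrt( 17)/17, 27*sqrt(2),  57.6,70,72 , 63*sqrt(19)]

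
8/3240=1/405=0.00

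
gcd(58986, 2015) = 1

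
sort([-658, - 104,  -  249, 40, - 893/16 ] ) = [ - 658, - 249,-104,-893/16 , 40 ] 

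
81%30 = 21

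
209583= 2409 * 87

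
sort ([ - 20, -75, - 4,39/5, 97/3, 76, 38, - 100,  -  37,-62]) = [-100, - 75,-62 , - 37,-20, - 4,39/5, 97/3, 38, 76 ]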